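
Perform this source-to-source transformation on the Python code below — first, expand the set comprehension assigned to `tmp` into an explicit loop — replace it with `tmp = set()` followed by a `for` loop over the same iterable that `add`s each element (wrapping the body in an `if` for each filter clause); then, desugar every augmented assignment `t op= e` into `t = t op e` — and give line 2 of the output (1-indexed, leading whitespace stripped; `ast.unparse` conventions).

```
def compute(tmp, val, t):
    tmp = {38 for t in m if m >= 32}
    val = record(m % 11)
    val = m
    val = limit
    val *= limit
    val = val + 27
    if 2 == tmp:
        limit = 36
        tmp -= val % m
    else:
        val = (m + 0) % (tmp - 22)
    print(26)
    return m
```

Transformed code:
def compute(tmp, val, t):
    tmp = set()
    for t in m:
        if m >= 32:
            tmp.add(38)
    val = record(m % 11)
    val = m
    val = limit
    val = val * limit
    val = val + 27
    if 2 == tmp:
        limit = 36
        tmp = tmp - val % m
    else:
        val = (m + 0) % (tmp - 22)
    print(26)
    return m

tmp = set()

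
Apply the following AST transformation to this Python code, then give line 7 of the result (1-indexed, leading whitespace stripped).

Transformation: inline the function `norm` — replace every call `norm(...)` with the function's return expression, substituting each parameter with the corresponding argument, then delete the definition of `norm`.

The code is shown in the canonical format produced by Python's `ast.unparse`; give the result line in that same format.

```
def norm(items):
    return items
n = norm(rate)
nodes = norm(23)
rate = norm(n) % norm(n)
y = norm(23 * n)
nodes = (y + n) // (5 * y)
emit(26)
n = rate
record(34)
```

n = rate

Transformed code:
n = rate
nodes = 23
rate = n % n
y = 23 * n
nodes = (y + n) // (5 * y)
emit(26)
n = rate
record(34)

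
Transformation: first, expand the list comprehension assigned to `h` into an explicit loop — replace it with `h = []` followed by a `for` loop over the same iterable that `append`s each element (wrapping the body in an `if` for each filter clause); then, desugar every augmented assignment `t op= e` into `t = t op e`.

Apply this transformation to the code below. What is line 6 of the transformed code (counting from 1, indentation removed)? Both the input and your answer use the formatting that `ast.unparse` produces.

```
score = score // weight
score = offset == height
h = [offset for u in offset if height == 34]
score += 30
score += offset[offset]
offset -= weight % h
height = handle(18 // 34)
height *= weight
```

h.append(offset)

Transformed code:
score = score // weight
score = offset == height
h = []
for u in offset:
    if height == 34:
        h.append(offset)
score = score + 30
score = score + offset[offset]
offset = offset - weight % h
height = handle(18 // 34)
height = height * weight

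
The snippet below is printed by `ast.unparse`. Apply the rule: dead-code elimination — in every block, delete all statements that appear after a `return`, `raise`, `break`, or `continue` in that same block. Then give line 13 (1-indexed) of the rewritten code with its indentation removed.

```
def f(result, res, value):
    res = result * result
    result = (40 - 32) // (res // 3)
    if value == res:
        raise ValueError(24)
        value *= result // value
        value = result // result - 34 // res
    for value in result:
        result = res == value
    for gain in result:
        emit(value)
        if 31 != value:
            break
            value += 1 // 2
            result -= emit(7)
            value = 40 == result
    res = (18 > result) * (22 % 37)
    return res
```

return res

Transformed code:
def f(result, res, value):
    res = result * result
    result = (40 - 32) // (res // 3)
    if value == res:
        raise ValueError(24)
    for value in result:
        result = res == value
    for gain in result:
        emit(value)
        if 31 != value:
            break
    res = (18 > result) * (22 % 37)
    return res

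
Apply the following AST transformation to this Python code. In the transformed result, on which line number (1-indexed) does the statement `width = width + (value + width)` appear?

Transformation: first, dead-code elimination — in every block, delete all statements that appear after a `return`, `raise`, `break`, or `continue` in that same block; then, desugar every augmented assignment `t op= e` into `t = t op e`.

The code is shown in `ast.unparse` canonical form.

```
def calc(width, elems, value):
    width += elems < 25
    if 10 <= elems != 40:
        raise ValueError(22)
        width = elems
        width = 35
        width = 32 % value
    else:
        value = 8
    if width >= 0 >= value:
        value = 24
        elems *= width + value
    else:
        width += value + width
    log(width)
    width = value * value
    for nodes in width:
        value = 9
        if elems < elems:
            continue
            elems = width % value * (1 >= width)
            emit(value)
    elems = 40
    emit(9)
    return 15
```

11

Transformed code:
def calc(width, elems, value):
    width = width + (elems < 25)
    if 10 <= elems != 40:
        raise ValueError(22)
    else:
        value = 8
    if width >= 0 >= value:
        value = 24
        elems = elems * (width + value)
    else:
        width = width + (value + width)
    log(width)
    width = value * value
    for nodes in width:
        value = 9
        if elems < elems:
            continue
    elems = 40
    emit(9)
    return 15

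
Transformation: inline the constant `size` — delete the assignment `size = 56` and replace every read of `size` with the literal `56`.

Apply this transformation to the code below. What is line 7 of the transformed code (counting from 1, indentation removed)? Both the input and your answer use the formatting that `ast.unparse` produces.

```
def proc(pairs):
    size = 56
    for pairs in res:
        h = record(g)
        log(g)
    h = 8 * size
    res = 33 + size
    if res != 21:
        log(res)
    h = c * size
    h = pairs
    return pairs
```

if res != 21:

Transformed code:
def proc(pairs):
    for pairs in res:
        h = record(g)
        log(g)
    h = 8 * 56
    res = 33 + 56
    if res != 21:
        log(res)
    h = c * 56
    h = pairs
    return pairs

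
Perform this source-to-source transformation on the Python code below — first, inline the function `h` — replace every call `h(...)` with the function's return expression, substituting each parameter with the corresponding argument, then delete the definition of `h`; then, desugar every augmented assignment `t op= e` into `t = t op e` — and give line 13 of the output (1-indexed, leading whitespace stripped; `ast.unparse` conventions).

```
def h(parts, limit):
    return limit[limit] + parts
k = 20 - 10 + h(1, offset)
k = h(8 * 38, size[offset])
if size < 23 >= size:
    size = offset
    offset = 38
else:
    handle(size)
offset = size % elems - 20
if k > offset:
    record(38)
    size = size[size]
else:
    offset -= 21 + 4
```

offset = offset - (21 + 4)

Transformed code:
k = 20 - 10 + (offset[offset] + 1)
k = size[offset][size[offset]] + 8 * 38
if size < 23 >= size:
    size = offset
    offset = 38
else:
    handle(size)
offset = size % elems - 20
if k > offset:
    record(38)
    size = size[size]
else:
    offset = offset - (21 + 4)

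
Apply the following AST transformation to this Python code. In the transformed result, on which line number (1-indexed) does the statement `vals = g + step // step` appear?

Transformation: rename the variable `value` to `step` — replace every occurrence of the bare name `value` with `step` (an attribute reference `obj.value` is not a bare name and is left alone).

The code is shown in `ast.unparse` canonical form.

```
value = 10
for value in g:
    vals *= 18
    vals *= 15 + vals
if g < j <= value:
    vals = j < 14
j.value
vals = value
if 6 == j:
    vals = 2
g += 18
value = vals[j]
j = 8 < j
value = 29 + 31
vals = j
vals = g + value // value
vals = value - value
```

Transformed code:
step = 10
for step in g:
    vals *= 18
    vals *= 15 + vals
if g < j <= step:
    vals = j < 14
j.value
vals = step
if 6 == j:
    vals = 2
g += 18
step = vals[j]
j = 8 < j
step = 29 + 31
vals = j
vals = g + step // step
vals = step - step

16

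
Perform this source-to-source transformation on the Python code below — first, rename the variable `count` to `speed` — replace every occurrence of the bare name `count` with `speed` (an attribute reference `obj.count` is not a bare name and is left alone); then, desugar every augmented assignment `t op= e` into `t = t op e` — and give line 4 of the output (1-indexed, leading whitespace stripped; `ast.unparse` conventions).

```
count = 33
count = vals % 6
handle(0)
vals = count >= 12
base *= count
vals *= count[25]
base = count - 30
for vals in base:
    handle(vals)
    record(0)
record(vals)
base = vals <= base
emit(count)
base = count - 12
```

vals = speed >= 12

Transformed code:
speed = 33
speed = vals % 6
handle(0)
vals = speed >= 12
base = base * speed
vals = vals * speed[25]
base = speed - 30
for vals in base:
    handle(vals)
    record(0)
record(vals)
base = vals <= base
emit(speed)
base = speed - 12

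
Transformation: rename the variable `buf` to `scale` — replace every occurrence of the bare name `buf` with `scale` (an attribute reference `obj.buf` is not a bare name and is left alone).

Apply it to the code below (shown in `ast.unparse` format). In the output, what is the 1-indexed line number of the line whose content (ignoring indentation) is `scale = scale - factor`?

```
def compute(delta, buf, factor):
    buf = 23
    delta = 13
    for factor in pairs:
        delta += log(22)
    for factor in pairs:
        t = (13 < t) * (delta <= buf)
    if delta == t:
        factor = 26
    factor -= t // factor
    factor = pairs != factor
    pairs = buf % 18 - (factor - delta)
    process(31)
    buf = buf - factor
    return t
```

Transformed code:
def compute(delta, scale, factor):
    scale = 23
    delta = 13
    for factor in pairs:
        delta += log(22)
    for factor in pairs:
        t = (13 < t) * (delta <= scale)
    if delta == t:
        factor = 26
    factor -= t // factor
    factor = pairs != factor
    pairs = scale % 18 - (factor - delta)
    process(31)
    scale = scale - factor
    return t

14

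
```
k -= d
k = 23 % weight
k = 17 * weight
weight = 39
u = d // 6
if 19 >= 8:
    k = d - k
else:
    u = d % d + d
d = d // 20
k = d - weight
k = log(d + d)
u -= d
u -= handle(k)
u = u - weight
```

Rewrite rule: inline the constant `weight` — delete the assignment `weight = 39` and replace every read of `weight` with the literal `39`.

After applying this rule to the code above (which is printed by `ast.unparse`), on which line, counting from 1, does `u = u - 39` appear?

14

Transformed code:
k -= d
k = 23 % 39
k = 17 * 39
u = d // 6
if 19 >= 8:
    k = d - k
else:
    u = d % d + d
d = d // 20
k = d - 39
k = log(d + d)
u -= d
u -= handle(k)
u = u - 39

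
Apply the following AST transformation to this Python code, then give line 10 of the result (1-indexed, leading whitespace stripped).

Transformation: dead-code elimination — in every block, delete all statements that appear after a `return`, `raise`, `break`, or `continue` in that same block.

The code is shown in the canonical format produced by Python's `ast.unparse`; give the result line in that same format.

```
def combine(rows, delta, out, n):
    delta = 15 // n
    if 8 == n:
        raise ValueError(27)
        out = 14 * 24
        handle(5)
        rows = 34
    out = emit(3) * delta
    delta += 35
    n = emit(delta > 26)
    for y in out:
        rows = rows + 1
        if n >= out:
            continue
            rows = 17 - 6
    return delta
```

Transformed code:
def combine(rows, delta, out, n):
    delta = 15 // n
    if 8 == n:
        raise ValueError(27)
    out = emit(3) * delta
    delta += 35
    n = emit(delta > 26)
    for y in out:
        rows = rows + 1
        if n >= out:
            continue
    return delta

if n >= out:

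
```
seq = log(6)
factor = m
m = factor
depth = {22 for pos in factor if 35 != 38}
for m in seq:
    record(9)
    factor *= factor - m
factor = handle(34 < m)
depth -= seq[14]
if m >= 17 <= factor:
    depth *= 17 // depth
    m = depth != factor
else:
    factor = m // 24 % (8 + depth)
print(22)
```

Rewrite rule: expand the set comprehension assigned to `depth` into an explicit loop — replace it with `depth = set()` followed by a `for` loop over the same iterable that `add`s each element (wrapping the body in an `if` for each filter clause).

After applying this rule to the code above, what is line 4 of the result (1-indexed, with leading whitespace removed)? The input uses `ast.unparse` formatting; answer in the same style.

Transformed code:
seq = log(6)
factor = m
m = factor
depth = set()
for pos in factor:
    if 35 != 38:
        depth.add(22)
for m in seq:
    record(9)
    factor *= factor - m
factor = handle(34 < m)
depth -= seq[14]
if m >= 17 <= factor:
    depth *= 17 // depth
    m = depth != factor
else:
    factor = m // 24 % (8 + depth)
print(22)

depth = set()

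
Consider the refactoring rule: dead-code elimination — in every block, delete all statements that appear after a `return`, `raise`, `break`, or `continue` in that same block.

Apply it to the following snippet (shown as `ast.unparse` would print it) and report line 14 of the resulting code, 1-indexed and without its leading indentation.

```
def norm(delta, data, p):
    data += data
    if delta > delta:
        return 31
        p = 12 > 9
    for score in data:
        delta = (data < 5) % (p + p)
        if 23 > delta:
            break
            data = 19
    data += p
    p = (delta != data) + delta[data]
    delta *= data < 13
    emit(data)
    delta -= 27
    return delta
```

return delta

Transformed code:
def norm(delta, data, p):
    data += data
    if delta > delta:
        return 31
    for score in data:
        delta = (data < 5) % (p + p)
        if 23 > delta:
            break
    data += p
    p = (delta != data) + delta[data]
    delta *= data < 13
    emit(data)
    delta -= 27
    return delta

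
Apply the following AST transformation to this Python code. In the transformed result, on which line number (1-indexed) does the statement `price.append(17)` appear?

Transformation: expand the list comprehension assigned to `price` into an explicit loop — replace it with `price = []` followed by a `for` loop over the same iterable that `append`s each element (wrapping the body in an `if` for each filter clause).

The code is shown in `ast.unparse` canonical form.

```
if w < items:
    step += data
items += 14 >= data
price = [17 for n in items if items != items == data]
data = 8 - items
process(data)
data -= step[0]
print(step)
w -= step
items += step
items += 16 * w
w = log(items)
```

Transformed code:
if w < items:
    step += data
items += 14 >= data
price = []
for n in items:
    if items != items == data:
        price.append(17)
data = 8 - items
process(data)
data -= step[0]
print(step)
w -= step
items += step
items += 16 * w
w = log(items)

7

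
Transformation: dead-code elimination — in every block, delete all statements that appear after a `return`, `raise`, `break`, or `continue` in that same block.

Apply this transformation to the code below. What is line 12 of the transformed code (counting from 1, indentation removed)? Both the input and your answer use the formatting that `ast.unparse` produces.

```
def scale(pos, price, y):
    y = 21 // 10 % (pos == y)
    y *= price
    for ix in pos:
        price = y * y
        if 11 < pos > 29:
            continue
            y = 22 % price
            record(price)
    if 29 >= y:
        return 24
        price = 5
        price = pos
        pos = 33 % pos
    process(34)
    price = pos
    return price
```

Transformed code:
def scale(pos, price, y):
    y = 21 // 10 % (pos == y)
    y *= price
    for ix in pos:
        price = y * y
        if 11 < pos > 29:
            continue
    if 29 >= y:
        return 24
    process(34)
    price = pos
    return price

return price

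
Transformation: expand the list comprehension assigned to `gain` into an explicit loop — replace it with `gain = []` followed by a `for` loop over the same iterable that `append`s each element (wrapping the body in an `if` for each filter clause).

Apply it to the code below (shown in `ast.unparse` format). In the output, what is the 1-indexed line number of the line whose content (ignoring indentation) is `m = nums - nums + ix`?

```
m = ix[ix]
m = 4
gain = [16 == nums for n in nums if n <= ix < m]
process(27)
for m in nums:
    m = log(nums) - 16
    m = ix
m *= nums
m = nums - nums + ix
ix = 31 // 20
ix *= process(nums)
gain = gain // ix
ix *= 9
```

12

Transformed code:
m = ix[ix]
m = 4
gain = []
for n in nums:
    if n <= ix < m:
        gain.append(16 == nums)
process(27)
for m in nums:
    m = log(nums) - 16
    m = ix
m *= nums
m = nums - nums + ix
ix = 31 // 20
ix *= process(nums)
gain = gain // ix
ix *= 9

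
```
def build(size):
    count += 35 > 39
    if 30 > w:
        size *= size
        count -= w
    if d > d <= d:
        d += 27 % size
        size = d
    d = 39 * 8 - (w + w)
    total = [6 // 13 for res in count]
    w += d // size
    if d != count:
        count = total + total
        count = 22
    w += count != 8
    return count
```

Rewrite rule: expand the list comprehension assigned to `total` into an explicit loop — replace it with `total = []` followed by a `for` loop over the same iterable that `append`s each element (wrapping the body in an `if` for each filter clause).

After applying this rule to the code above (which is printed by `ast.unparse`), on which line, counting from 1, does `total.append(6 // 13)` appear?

12

Transformed code:
def build(size):
    count += 35 > 39
    if 30 > w:
        size *= size
        count -= w
    if d > d <= d:
        d += 27 % size
        size = d
    d = 39 * 8 - (w + w)
    total = []
    for res in count:
        total.append(6 // 13)
    w += d // size
    if d != count:
        count = total + total
        count = 22
    w += count != 8
    return count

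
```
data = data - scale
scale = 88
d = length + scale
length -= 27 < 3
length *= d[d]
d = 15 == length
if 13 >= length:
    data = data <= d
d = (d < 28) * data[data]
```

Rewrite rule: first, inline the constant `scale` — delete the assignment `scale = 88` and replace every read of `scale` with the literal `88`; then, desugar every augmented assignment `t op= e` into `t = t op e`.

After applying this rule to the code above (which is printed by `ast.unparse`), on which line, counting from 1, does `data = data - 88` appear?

1

Transformed code:
data = data - 88
d = length + 88
length = length - (27 < 3)
length = length * d[d]
d = 15 == length
if 13 >= length:
    data = data <= d
d = (d < 28) * data[data]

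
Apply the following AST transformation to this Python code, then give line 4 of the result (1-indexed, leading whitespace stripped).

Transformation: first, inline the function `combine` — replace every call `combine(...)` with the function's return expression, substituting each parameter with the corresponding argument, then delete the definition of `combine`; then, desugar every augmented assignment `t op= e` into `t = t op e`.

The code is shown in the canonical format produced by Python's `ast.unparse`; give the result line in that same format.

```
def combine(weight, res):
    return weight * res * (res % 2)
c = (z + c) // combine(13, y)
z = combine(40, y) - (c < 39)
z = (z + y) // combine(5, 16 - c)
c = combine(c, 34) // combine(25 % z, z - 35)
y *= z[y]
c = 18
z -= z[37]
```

Transformed code:
c = (z + c) // (13 * y * (y % 2))
z = 40 * y * (y % 2) - (c < 39)
z = (z + y) // (5 * (16 - c) * ((16 - c) % 2))
c = c * 34 * (34 % 2) // (25 % z * (z - 35) * ((z - 35) % 2))
y = y * z[y]
c = 18
z = z - z[37]

c = c * 34 * (34 % 2) // (25 % z * (z - 35) * ((z - 35) % 2))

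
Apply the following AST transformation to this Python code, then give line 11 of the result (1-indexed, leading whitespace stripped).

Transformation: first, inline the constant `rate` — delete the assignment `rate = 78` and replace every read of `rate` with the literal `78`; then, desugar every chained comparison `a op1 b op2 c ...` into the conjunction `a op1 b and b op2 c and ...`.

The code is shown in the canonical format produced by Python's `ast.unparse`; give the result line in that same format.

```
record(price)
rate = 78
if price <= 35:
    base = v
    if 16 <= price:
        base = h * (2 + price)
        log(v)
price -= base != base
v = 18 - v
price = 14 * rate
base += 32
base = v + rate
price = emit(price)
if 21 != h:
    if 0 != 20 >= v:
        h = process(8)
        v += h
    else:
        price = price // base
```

Transformed code:
record(price)
if price <= 35:
    base = v
    if 16 <= price:
        base = h * (2 + price)
        log(v)
price -= base != base
v = 18 - v
price = 14 * 78
base += 32
base = v + 78
price = emit(price)
if 21 != h:
    if 0 != 20 and 20 >= v:
        h = process(8)
        v += h
    else:
        price = price // base

base = v + 78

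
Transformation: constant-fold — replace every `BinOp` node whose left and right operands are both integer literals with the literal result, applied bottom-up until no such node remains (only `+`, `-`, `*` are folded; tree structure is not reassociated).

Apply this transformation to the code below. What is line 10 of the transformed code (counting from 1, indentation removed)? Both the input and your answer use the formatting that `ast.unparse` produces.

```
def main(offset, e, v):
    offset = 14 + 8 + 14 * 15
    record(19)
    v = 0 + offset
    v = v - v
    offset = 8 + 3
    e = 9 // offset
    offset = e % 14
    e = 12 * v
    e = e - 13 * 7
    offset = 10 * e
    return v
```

Transformed code:
def main(offset, e, v):
    offset = 232
    record(19)
    v = 0 + offset
    v = v - v
    offset = 11
    e = 9 // offset
    offset = e % 14
    e = 12 * v
    e = e - 91
    offset = 10 * e
    return v

e = e - 91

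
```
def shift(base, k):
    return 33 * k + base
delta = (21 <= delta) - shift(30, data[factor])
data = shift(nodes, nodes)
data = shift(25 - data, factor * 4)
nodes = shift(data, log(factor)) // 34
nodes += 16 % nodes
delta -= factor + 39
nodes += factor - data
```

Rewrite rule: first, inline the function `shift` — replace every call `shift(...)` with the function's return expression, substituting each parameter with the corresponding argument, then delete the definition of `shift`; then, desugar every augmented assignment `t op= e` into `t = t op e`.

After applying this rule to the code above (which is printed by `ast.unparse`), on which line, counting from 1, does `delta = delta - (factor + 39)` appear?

Transformed code:
delta = (21 <= delta) - (33 * data[factor] + 30)
data = 33 * nodes + nodes
data = 33 * (factor * 4) + (25 - data)
nodes = (33 * log(factor) + data) // 34
nodes = nodes + 16 % nodes
delta = delta - (factor + 39)
nodes = nodes + (factor - data)

6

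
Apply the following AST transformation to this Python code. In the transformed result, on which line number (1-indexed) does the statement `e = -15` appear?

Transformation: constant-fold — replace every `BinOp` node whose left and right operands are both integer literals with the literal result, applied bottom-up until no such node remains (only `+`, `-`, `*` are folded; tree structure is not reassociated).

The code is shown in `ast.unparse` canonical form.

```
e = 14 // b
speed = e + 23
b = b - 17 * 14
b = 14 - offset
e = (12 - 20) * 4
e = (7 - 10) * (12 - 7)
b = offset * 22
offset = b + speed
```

Transformed code:
e = 14 // b
speed = e + 23
b = b - 238
b = 14 - offset
e = -32
e = -15
b = offset * 22
offset = b + speed

6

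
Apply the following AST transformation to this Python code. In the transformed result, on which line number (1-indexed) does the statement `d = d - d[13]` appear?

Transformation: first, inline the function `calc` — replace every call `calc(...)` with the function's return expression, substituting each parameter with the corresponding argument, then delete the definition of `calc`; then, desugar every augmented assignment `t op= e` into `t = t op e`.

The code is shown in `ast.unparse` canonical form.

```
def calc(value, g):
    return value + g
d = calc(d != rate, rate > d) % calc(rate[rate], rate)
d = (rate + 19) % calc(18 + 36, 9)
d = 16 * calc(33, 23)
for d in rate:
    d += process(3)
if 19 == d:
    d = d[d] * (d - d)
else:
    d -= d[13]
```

9

Transformed code:
d = ((d != rate) + (rate > d)) % (rate[rate] + rate)
d = (rate + 19) % (18 + 36 + 9)
d = 16 * (33 + 23)
for d in rate:
    d = d + process(3)
if 19 == d:
    d = d[d] * (d - d)
else:
    d = d - d[13]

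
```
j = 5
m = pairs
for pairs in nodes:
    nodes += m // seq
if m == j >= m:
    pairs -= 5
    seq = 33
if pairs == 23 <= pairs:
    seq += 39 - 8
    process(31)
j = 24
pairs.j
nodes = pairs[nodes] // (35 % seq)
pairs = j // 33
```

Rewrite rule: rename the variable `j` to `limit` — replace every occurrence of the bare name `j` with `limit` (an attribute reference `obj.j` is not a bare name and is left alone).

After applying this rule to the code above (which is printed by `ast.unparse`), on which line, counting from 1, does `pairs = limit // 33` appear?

14

Transformed code:
limit = 5
m = pairs
for pairs in nodes:
    nodes += m // seq
if m == limit >= m:
    pairs -= 5
    seq = 33
if pairs == 23 <= pairs:
    seq += 39 - 8
    process(31)
limit = 24
pairs.j
nodes = pairs[nodes] // (35 % seq)
pairs = limit // 33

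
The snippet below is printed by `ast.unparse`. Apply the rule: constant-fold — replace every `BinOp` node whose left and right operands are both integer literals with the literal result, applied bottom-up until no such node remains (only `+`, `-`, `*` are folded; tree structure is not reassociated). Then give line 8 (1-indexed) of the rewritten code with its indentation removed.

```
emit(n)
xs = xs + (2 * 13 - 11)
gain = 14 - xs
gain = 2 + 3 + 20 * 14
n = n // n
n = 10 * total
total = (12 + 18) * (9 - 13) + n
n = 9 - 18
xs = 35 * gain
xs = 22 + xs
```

n = -9

Transformed code:
emit(n)
xs = xs + 15
gain = 14 - xs
gain = 285
n = n // n
n = 10 * total
total = -120 + n
n = -9
xs = 35 * gain
xs = 22 + xs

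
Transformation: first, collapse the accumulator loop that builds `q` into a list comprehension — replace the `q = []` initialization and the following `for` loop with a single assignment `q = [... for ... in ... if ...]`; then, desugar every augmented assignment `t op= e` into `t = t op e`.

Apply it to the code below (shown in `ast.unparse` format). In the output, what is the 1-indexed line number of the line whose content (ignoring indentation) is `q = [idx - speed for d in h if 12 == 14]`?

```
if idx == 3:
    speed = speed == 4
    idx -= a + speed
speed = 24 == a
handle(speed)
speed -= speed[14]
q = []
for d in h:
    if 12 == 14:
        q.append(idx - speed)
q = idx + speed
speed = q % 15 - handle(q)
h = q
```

Transformed code:
if idx == 3:
    speed = speed == 4
    idx = idx - (a + speed)
speed = 24 == a
handle(speed)
speed = speed - speed[14]
q = [idx - speed for d in h if 12 == 14]
q = idx + speed
speed = q % 15 - handle(q)
h = q

7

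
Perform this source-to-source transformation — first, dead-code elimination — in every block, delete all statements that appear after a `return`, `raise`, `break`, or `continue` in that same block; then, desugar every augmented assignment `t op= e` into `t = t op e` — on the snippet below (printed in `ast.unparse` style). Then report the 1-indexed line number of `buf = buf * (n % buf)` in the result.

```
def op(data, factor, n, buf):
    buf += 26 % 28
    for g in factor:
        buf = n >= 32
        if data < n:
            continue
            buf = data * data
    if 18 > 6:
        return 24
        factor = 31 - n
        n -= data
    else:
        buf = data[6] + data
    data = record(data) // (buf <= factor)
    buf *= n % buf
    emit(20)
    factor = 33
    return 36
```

12

Transformed code:
def op(data, factor, n, buf):
    buf = buf + 26 % 28
    for g in factor:
        buf = n >= 32
        if data < n:
            continue
    if 18 > 6:
        return 24
    else:
        buf = data[6] + data
    data = record(data) // (buf <= factor)
    buf = buf * (n % buf)
    emit(20)
    factor = 33
    return 36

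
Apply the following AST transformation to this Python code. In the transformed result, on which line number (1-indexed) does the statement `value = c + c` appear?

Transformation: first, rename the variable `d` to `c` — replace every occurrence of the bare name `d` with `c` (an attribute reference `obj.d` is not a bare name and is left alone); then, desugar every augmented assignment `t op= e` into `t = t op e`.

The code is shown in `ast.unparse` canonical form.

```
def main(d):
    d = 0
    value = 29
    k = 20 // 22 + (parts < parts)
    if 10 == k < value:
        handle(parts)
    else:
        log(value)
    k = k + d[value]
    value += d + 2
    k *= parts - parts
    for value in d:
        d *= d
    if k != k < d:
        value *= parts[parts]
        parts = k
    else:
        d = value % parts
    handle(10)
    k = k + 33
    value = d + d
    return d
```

21

Transformed code:
def main(c):
    c = 0
    value = 29
    k = 20 // 22 + (parts < parts)
    if 10 == k < value:
        handle(parts)
    else:
        log(value)
    k = k + c[value]
    value = value + (c + 2)
    k = k * (parts - parts)
    for value in c:
        c = c * c
    if k != k < c:
        value = value * parts[parts]
        parts = k
    else:
        c = value % parts
    handle(10)
    k = k + 33
    value = c + c
    return c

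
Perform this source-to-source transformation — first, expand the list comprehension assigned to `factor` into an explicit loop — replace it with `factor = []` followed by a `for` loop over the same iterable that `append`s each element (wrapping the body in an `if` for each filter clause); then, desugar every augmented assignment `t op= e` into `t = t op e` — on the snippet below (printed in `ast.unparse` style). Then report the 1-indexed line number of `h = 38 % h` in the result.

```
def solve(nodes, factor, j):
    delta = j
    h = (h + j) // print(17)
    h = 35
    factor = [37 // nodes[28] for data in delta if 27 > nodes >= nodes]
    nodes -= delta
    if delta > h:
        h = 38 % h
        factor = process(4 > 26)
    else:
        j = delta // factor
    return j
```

11

Transformed code:
def solve(nodes, factor, j):
    delta = j
    h = (h + j) // print(17)
    h = 35
    factor = []
    for data in delta:
        if 27 > nodes >= nodes:
            factor.append(37 // nodes[28])
    nodes = nodes - delta
    if delta > h:
        h = 38 % h
        factor = process(4 > 26)
    else:
        j = delta // factor
    return j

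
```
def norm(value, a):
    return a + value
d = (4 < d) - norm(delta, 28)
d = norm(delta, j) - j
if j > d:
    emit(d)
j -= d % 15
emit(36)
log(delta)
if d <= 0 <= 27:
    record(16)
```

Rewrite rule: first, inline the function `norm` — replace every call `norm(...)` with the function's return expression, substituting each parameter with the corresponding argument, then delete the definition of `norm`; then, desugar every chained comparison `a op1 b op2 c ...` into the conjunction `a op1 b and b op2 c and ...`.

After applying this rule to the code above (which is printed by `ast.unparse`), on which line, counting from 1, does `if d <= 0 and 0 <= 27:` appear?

Transformed code:
d = (4 < d) - (28 + delta)
d = j + delta - j
if j > d:
    emit(d)
j -= d % 15
emit(36)
log(delta)
if d <= 0 and 0 <= 27:
    record(16)

8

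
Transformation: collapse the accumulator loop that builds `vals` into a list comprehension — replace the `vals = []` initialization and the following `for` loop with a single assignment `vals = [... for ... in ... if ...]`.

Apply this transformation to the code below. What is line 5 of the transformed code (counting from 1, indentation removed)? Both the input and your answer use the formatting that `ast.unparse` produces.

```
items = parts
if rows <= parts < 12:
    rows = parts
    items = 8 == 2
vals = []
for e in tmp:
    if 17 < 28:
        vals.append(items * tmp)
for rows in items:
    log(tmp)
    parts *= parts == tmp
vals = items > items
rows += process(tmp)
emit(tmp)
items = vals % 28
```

Transformed code:
items = parts
if rows <= parts < 12:
    rows = parts
    items = 8 == 2
vals = [items * tmp for e in tmp if 17 < 28]
for rows in items:
    log(tmp)
    parts *= parts == tmp
vals = items > items
rows += process(tmp)
emit(tmp)
items = vals % 28

vals = [items * tmp for e in tmp if 17 < 28]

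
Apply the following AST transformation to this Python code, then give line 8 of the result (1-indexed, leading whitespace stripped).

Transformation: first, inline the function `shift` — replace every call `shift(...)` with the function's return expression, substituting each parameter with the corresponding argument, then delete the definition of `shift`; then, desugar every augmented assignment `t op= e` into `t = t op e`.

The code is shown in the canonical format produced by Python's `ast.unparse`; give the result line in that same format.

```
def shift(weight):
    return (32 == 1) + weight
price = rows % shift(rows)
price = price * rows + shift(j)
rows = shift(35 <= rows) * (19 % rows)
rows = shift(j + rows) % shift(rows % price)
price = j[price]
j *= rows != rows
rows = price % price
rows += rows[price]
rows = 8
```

Transformed code:
price = rows % ((32 == 1) + rows)
price = price * rows + ((32 == 1) + j)
rows = ((32 == 1) + (35 <= rows)) * (19 % rows)
rows = ((32 == 1) + (j + rows)) % ((32 == 1) + rows % price)
price = j[price]
j = j * (rows != rows)
rows = price % price
rows = rows + rows[price]
rows = 8

rows = rows + rows[price]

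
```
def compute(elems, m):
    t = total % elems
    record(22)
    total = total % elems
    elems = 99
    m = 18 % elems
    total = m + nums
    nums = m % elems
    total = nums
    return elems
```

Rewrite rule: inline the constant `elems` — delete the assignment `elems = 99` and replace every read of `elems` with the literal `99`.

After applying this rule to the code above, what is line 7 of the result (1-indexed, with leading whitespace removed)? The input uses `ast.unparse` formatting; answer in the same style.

nums = m % 99

Transformed code:
def compute(elems, m):
    t = total % 99
    record(22)
    total = total % 99
    m = 18 % 99
    total = m + nums
    nums = m % 99
    total = nums
    return 99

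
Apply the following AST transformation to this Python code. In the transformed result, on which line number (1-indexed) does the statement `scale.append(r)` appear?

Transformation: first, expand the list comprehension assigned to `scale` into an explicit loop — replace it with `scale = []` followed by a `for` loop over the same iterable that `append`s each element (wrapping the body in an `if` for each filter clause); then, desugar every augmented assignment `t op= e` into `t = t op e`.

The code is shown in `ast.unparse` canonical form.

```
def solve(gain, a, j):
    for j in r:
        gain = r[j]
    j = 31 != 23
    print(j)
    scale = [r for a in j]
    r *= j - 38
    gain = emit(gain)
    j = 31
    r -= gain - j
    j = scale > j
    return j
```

8

Transformed code:
def solve(gain, a, j):
    for j in r:
        gain = r[j]
    j = 31 != 23
    print(j)
    scale = []
    for a in j:
        scale.append(r)
    r = r * (j - 38)
    gain = emit(gain)
    j = 31
    r = r - (gain - j)
    j = scale > j
    return j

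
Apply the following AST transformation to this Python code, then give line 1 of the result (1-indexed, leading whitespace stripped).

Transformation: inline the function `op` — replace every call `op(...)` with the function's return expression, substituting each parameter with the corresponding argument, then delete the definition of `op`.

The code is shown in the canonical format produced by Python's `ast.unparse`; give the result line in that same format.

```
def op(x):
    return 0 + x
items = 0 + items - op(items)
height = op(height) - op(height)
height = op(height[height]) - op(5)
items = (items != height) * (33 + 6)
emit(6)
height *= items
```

items = 0 + items - (0 + items)

Transformed code:
items = 0 + items - (0 + items)
height = 0 + height - (0 + height)
height = 0 + height[height] - (0 + 5)
items = (items != height) * (33 + 6)
emit(6)
height *= items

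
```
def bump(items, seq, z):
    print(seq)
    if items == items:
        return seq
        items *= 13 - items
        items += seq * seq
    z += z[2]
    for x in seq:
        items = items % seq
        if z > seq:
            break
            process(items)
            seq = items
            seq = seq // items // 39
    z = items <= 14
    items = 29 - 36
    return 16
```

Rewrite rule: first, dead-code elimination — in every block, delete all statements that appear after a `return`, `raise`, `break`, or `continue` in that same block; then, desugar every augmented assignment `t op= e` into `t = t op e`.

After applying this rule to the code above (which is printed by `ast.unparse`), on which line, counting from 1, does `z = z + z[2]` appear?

5

Transformed code:
def bump(items, seq, z):
    print(seq)
    if items == items:
        return seq
    z = z + z[2]
    for x in seq:
        items = items % seq
        if z > seq:
            break
    z = items <= 14
    items = 29 - 36
    return 16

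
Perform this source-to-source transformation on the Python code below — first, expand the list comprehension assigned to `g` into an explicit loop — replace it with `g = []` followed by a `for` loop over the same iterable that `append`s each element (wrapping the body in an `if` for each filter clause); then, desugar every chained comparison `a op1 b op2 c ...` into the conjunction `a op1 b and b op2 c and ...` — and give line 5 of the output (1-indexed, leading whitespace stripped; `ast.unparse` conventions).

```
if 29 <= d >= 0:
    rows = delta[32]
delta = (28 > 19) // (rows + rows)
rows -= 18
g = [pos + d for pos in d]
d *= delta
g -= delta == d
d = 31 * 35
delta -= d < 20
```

g = []

Transformed code:
if 29 <= d and d >= 0:
    rows = delta[32]
delta = (28 > 19) // (rows + rows)
rows -= 18
g = []
for pos in d:
    g.append(pos + d)
d *= delta
g -= delta == d
d = 31 * 35
delta -= d < 20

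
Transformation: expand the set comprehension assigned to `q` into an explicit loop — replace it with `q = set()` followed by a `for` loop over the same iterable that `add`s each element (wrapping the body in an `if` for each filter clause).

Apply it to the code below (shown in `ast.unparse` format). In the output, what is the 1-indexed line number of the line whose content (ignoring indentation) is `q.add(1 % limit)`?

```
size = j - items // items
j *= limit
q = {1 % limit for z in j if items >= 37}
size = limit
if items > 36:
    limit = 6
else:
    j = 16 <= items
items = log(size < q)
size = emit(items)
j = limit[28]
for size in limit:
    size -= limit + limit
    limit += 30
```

Transformed code:
size = j - items // items
j *= limit
q = set()
for z in j:
    if items >= 37:
        q.add(1 % limit)
size = limit
if items > 36:
    limit = 6
else:
    j = 16 <= items
items = log(size < q)
size = emit(items)
j = limit[28]
for size in limit:
    size -= limit + limit
    limit += 30

6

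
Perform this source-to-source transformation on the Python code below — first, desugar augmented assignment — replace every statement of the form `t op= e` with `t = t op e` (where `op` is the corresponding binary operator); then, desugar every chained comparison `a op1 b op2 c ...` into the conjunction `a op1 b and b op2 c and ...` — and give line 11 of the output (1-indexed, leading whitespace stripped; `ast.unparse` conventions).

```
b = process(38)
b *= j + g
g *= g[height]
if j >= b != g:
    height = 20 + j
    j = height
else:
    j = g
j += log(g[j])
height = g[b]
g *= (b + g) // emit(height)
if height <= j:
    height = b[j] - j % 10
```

Transformed code:
b = process(38)
b = b * (j + g)
g = g * g[height]
if j >= b and b != g:
    height = 20 + j
    j = height
else:
    j = g
j = j + log(g[j])
height = g[b]
g = g * ((b + g) // emit(height))
if height <= j:
    height = b[j] - j % 10

g = g * ((b + g) // emit(height))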